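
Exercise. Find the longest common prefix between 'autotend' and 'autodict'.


Compare from the start: 4 characters match: 'auto'. Mismatch at position 5: 't' vs 'd'.

auto


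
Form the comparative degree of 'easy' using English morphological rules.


Apply comparative formation (consonant + y: change y to i, add -er): 'easy' -> 'easier'.

easier


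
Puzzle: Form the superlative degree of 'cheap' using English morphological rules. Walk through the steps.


Apply superlative formation (add -est): 'cheap' -> 'cheapest'.

cheapest


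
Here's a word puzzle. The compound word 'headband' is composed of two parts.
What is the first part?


Split 'headband' into 'head' + 'band'. The first part is 'head'.

head


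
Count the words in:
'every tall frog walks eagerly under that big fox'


Split into words: every | tall | frog | walks | eagerly | under | that | big | fox = 9 words.

9


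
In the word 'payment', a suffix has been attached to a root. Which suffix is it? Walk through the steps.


The word 'payment' = 'pay' (root) + '-ment' (suffix). The suffix is '-ment'.

ment


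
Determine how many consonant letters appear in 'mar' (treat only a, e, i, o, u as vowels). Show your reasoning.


Consonants in 'mar': m, r = 2 consonants.

2


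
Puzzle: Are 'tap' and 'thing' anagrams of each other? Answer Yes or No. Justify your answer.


Sorted letters of 'tap': 'apt'
Sorted letters of 'thing': 'ghint'
They do not match.

No


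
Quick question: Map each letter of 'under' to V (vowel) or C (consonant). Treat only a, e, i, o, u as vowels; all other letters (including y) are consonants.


Letter mapping: u = V, n = C, d = C, e = V, r = C.

VCCVC


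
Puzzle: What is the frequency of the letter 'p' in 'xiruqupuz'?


Letter 'p' in 'xiruqupuz': found at position(s) 7 = 1 occurrence(s).

1


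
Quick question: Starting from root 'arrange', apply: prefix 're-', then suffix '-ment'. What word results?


Step 1: Add prefix 're-' to 'arrange' = 'rearrange'
Step 2: Add suffix '-ment' to 'rearrange' = 'rearrangement'

rearrangement


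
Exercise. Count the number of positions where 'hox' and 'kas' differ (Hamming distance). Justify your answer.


Alignment:
Position 1: 'h' vs 'k' = DIFFER
Position 2: 'o' vs 'a' = DIFFER
Position 3: 'x' vs 's' = DIFFER
Total differences: 3

3


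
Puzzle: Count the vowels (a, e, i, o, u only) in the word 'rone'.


Vowels in 'rone': o, e = 2 vowels.

2


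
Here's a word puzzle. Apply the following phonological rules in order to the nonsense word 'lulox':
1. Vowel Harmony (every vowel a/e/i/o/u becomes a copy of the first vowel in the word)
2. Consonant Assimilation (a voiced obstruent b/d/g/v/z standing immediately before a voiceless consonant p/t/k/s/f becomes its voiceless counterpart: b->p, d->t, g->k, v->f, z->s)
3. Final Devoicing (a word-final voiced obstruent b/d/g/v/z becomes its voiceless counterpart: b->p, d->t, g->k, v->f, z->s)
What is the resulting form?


Starting form: 'lulox'
Rule 1: Vowel Harmony: all vowels become 'u' (matching first vowel). 'lulox' -> 'lulux'
Rule 2: Consonant Assimilation: no voiced obstruent (b/d/g/v/z) stands immediately before a voiceless consonant (p/t/k/s/f). No change.
Rule 3: Final Devoicing: final consonant 'x' is not one of the voiced obstruents b/d/g/v/z. No change.
Final form: 'lulux'

lulux


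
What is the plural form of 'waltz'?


Apply rule: Add -es (sibilant/fricative ending). 'waltz' becomes 'waltzes'.

waltzes


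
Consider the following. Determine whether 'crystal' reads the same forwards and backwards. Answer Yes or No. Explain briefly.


Forward: 'crystal'
Reversed: 'latsyrc'
They differ.

No


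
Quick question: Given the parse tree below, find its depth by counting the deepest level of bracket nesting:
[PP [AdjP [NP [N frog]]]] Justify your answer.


Count bracket nesting levels:
'[' at pos 0: depth = 1
'[' at pos 4: depth = 2
'[' at pos 10: depth = 3
'[' at pos 14: depth = 4
Maximum depth reached: 4

4


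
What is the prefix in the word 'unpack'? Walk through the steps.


The word 'unpack' = 'un' (prefix) + 'pack' (root). The prefix is 'un'.

un


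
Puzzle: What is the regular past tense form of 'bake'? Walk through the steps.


Apply rule: Add -d (word ends in -e). 'bake' becomes 'baked'.

baked


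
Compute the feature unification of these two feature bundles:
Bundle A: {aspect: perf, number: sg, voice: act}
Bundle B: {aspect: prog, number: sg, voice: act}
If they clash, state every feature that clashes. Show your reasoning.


Compare features:
aspect: A=perf vs B=prog -> CLASH
number: A=sg vs B=sg -> unified: sg
voice: A=act vs B=act -> unified: act
Clash detected on feature 'aspect' (perf vs prog); unification fails.

CLASH on 'aspect' (perf vs prog)


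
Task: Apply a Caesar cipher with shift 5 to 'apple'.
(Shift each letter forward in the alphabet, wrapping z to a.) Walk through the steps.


Shift each letter by 5: a -> f, p -> u, p -> u, l -> q, e -> j. Result: 'fuuqj'.

fuuqj


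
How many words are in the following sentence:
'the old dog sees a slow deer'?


Split into words: the | old | dog | sees | a | slow | deer = 7 words.

7


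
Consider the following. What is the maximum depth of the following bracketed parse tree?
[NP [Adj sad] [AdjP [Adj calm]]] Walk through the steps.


Count bracket nesting levels:
'[' at pos 0: depth = 1
'[' at pos 4: depth = 2
'[' at pos 14: depth = 2
'[' at pos 20: depth = 3
Maximum depth reached: 3

3


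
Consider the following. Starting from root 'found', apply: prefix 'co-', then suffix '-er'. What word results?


Step 1: Add prefix 'co-' to 'found' = 'cofound'
Step 2: Add suffix '-er' to 'cofound' = 'cofounder'

cofounder


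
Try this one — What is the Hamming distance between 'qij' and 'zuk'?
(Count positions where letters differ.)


Alignment:
Position 1: 'q' vs 'z' = DIFFER
Position 2: 'i' vs 'u' = DIFFER
Position 3: 'j' vs 'k' = DIFFER
Total differences: 3

3


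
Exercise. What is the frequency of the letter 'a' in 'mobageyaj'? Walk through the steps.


Letter 'a' in 'mobageyaj': found at position(s) 4, 8 = 2 occurrence(s).

2


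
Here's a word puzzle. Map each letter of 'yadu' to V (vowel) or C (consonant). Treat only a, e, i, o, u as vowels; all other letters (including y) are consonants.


Letter mapping: y = C, a = V, d = C, u = V.

CVCV


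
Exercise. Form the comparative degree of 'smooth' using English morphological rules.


Apply comparative formation (add -er): 'smooth' -> 'smoother'.

smoother


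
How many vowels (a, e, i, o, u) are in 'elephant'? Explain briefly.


Vowels in 'elephant': e, e, a = 3 vowels.

3


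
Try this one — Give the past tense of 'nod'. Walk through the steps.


Apply rule: Double final consonant and add -ed. 'nod' becomes 'nodded'.

nodded


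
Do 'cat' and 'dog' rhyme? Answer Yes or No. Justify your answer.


Rime (stressed vowel + following sounds) of 'cat': -at = /æt/
Rime of 'dog': -og = /ɒg/
/æt/ and /ɒg/ are different ending sounds, so the words do not rhyme.

No


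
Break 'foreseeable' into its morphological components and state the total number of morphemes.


Step 1: Identify prefix: 'fore' (meaning: before/front)
Step 2: Identify root: 'see'
Step 3: Identify suffix(es): 'able'
Decomposition: fore- (prefix: before/front) + see (root) + -able (suffix: capable of)
Total morphemes: 3

3 morphemes (fore- (prefix: before/front) + see (root) + -able (suffix: capable of))


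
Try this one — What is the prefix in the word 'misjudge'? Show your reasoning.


The word 'misjudge' = 'mis' (prefix) + 'judge' (root). The prefix is 'mis'.

mis


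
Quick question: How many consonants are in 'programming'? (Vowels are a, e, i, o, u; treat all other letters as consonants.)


Consonants in 'programming': p, r, g, r, m, m, n, g = 8 consonants.

8


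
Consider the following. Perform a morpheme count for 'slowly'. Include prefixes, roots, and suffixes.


Decomposition: slow (root) + -ly (suffix) = 2 morpheme(s)

2 morphemes


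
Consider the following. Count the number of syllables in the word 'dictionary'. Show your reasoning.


Break 'dictionary' into syllables: dic-tion-ar-y -> dic | tion | ar | y = 4 syllables

4 syllables


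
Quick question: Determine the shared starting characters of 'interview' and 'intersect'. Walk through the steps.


Compare from the start: 5 characters match: 'inter'. Mismatch at position 6: 'v' vs 's'.

inter


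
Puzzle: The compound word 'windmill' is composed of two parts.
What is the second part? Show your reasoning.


Split 'windmill' into 'wind' + 'mill'. The second part is 'mill'.

mill


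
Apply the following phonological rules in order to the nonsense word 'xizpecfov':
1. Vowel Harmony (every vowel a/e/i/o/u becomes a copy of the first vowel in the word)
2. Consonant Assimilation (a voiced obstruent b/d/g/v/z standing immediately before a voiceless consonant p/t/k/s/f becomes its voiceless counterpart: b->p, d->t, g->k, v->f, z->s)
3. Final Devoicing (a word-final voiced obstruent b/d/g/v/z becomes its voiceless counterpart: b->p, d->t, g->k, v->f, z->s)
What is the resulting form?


Starting form: 'xizpecfov'
Rule 1: Vowel Harmony: all vowels become 'i' (matching first vowel). 'xizpecfov' -> 'xizpicfiv'
Rule 2: Consonant Assimilation: voiced obstruent before voiceless consonant becomes voiceless ('zp' -> 'sp'). 'xizpicfiv' -> 'xispicfiv'
Rule 3: Final Devoicing: word-final voiced obstruent 'v' becomes voiceless 'f'. 'xispicfiv' -> 'xispicfif'
Final form: 'xispicfif'

xispicfif


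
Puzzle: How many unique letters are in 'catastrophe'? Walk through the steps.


Unique letters in 'catastrophe': {a, c, e, h, o, p, r, s, t} = 9 distinct letters.

9


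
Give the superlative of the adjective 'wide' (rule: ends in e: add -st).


Apply superlative formation (ends in e: add -st): 'wide' -> 'widest'.

widest


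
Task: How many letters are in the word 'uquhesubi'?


Spell out 'uquhesubi' and number each letter: u(1), q(2), u(3), h(4), e(5), s(6), u(7), b(8), i(9). Total: 9 letters.

9


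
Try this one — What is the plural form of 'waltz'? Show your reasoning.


Apply rule: Add -es (sibilant/fricative ending). 'waltz' becomes 'waltzes'.

waltzes


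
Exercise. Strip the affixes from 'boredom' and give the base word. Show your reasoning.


Remove suffix '-dom' from 'boredom' to get root 'bore'.

bore


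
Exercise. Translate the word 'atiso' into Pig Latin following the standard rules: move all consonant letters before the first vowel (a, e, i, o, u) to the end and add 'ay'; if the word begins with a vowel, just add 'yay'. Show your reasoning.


'atiso' starts with a vowel, so add 'yay': 'atisoyay'.

atisoyay


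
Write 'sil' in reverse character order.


Reverse 'sil' character by character: 'lis'.

lis


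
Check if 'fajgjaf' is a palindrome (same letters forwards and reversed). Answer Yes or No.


Forward: 'fajgjaf'
Reversed: 'fajgjaf'
They are identical.

Yes


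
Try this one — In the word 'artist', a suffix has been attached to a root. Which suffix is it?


The word 'artist' = 'art' (root) + '-ist' (suffix). The suffix is '-ist'.

ist


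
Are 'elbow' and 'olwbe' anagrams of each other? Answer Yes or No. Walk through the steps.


Sorted letters of 'elbow': 'below'
Sorted letters of 'olwbe': 'below'
They match.

Yes


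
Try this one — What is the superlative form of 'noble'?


Apply superlative formation (ends in e: add -st): 'noble' -> 'noblest'.

noblest


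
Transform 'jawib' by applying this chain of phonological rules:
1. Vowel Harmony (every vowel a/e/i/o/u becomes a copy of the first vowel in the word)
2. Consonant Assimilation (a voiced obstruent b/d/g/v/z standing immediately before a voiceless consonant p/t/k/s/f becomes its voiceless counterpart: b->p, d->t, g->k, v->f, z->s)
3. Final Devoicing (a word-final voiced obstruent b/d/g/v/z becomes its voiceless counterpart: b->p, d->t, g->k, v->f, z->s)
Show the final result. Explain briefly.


Starting form: 'jawib'
Rule 1: Vowel Harmony: all vowels become 'a' (matching first vowel). 'jawib' -> 'jawab'
Rule 2: Consonant Assimilation: no voiced obstruent (b/d/g/v/z) stands immediately before a voiceless consonant (p/t/k/s/f). No change.
Rule 3: Final Devoicing: word-final voiced obstruent 'b' becomes voiceless 'p'. 'jawab' -> 'jawap'
Final form: 'jawap'

jawap


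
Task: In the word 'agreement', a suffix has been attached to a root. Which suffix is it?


The word 'agreement' = 'agree' (root) + '-ment' (suffix). The suffix is '-ment'.

ment


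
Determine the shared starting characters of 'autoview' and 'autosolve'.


Compare from the start: 4 characters match: 'auto'. Mismatch at position 5: 'v' vs 's'.

auto


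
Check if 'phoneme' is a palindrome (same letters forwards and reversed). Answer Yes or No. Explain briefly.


Forward: 'phoneme'
Reversed: 'emenohp'
They differ.

No


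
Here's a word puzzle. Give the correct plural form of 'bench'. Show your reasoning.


Apply rule: Add -es (sibilant/fricative ending). 'bench' becomes 'benches'.

benches


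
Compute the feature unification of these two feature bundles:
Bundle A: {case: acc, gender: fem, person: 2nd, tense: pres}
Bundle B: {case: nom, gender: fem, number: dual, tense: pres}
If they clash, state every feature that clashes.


Compare features:
case: A=acc vs B=nom -> CLASH
gender: A=fem vs B=fem -> unified: fem
number: A=_ vs B=dual -> unified: dual
person: A=2nd vs B=_ -> unified: 2nd
tense: A=pres vs B=pres -> unified: pres
Clash detected on feature 'case' (acc vs nom); unification fails.

CLASH on 'case' (acc vs nom)


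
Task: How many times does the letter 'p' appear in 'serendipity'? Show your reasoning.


Letter 'p' in 'serendipity': found at position(s) 8 = 1 occurrence(s).

1


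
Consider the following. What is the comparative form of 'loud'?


Apply comparative formation (add -er): 'loud' -> 'louder'.

louder


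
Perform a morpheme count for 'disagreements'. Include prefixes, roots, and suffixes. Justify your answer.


Decomposition: dis- (prefix) + agree (root) + -ment (suffix) + -s (plural) = 4 morpheme(s)

4 morphemes


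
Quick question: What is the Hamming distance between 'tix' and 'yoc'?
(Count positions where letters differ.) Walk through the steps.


Alignment:
Position 1: 't' vs 'y' = DIFFER
Position 2: 'i' vs 'o' = DIFFER
Position 3: 'x' vs 'c' = DIFFER
Total differences: 3

3


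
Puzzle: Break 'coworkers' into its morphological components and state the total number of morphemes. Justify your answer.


Step 1: Identify prefix: 'co' (meaning: together)
Step 2: Identify root: 'work'
Step 3: Identify suffix(es): 'er, s'
Decomposition: co- (prefix: together) + work (root) + -er (suffix: one who) + -s (plural)
Total morphemes: 4

4 morphemes (co- (prefix: together) + work (root) + -er (suffix: one who) + -s (plural))


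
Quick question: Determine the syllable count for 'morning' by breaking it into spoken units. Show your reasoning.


Break 'morning' into syllables: morn-ing -> morn | ing = 2 syllables

2 syllables


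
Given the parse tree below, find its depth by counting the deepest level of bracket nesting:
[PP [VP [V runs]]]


Count bracket nesting levels:
'[' at pos 0: depth = 1
'[' at pos 4: depth = 2
'[' at pos 8: depth = 3
Maximum depth reached: 3

3


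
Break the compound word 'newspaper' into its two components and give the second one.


Split 'newspaper' into 'news' + 'paper'. The second part is 'paper'.

paper


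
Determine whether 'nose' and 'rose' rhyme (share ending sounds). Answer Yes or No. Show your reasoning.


Rime (stressed vowel + following sounds) of 'nose': -ose = /oʊz/
Rime of 'rose': -ose = /oʊz/
/oʊz/ and /oʊz/ are the same ending sound, so the words rhyme.

Yes


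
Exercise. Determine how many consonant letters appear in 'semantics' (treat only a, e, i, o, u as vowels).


Consonants in 'semantics': s, m, n, t, c, s = 6 consonants.

6


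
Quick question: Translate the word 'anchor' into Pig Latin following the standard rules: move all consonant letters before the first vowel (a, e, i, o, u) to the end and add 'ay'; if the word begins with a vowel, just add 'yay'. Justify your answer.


'anchor' starts with a vowel, so add 'yay': 'anchoryay'.

anchoryay


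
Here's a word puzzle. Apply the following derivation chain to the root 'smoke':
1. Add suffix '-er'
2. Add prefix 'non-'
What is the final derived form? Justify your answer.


Step 1: Add suffix '-er' to 'smoke' = 'smoker'
Step 2: Add prefix 'non-' to 'smoker' = 'nonsmoker'

nonsmoker


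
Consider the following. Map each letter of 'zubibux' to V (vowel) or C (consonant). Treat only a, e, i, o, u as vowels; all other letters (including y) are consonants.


Letter mapping: z = C, u = V, b = C, i = V, b = C, u = V, x = C.

CVCVCVC


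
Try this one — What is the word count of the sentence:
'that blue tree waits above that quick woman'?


Split into words: that | blue | tree | waits | above | that | quick | woman = 8 words.

8


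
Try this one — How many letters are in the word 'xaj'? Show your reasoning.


Spell out 'xaj' and number each letter: x(1), a(2), j(3). Total: 3 letters.

3


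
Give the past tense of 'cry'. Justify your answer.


Apply rule: Change -y to -ied. 'cry' becomes 'cried'.

cried


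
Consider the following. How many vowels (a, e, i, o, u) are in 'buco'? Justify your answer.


Vowels in 'buco': u, o = 2 vowels.

2


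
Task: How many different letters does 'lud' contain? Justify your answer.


Unique letters in 'lud': {d, l, u} = 3 distinct letters.

3


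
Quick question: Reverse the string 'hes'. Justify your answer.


Reverse 'hes' character by character: 'seh'.

seh


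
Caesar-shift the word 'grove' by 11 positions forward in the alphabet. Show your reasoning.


Shift each letter by 11: g -> r, r -> c, o -> z, v -> g, e -> p. Result: 'rczgp'.

rczgp


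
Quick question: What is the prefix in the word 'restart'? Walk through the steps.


The word 'restart' = 're' (prefix) + 'start' (root). The prefix is 're'.

re


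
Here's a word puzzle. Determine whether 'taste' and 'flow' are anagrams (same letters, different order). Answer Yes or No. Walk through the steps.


Sorted letters of 'taste': 'aestt'
Sorted letters of 'flow': 'flow'
They do not match.

No


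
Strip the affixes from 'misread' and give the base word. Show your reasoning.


Remove prefix 'mis' from 'misread' to get root 'read'.

read


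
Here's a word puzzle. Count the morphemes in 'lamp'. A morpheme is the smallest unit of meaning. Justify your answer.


Decomposition: lamp (free morpheme) = 1 morpheme(s)

1 morphemes


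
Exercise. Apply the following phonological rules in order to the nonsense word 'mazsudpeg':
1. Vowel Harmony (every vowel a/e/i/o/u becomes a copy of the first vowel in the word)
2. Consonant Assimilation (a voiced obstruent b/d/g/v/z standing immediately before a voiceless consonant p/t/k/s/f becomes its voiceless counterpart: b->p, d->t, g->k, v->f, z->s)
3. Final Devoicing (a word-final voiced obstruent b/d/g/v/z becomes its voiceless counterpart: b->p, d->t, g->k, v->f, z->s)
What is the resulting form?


Starting form: 'mazsudpeg'
Rule 1: Vowel Harmony: all vowels become 'a' (matching first vowel). 'mazsudpeg' -> 'mazsadpag'
Rule 2: Consonant Assimilation: voiced obstruent before voiceless consonant becomes voiceless ('zs' -> 'ss', 'dp' -> 'tp'). 'mazsadpag' -> 'massatpag'
Rule 3: Final Devoicing: word-final voiced obstruent 'g' becomes voiceless 'k'. 'massatpag' -> 'massatpak'
Final form: 'massatpak'

massatpak


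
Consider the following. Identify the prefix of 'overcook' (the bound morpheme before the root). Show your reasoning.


The word 'overcook' = 'over' (prefix) + 'cook' (root). The prefix is 'over'.

over


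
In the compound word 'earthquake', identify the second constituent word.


Split 'earthquake' into 'earth' + 'quake'. The second part is 'quake'.

quake


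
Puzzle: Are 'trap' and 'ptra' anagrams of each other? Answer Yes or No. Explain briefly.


Sorted letters of 'trap': 'aprt'
Sorted letters of 'ptra': 'aprt'
They match.

Yes


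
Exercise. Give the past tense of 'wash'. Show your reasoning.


Apply rule: Add -ed. 'wash' becomes 'washed'.

washed


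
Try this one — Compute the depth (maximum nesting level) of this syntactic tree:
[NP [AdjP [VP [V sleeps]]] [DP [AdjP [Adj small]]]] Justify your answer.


Count bracket nesting levels:
'[' at pos 0: depth = 1
'[' at pos 4: depth = 2
'[' at pos 10: depth = 3
'[' at pos 14: depth = 4
'[' at pos 27: depth = 2
'[' at pos 31: depth = 3
'[' at pos 37: depth = 4
Maximum depth reached: 4

4


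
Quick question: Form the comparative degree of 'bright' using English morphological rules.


Apply comparative formation (add -er): 'bright' -> 'brighter'.

brighter


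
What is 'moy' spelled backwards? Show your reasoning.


Reverse 'moy' character by character: 'yom'.

yom


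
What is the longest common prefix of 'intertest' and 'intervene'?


Compare from the start: 5 characters match: 'inter'. Mismatch at position 6: 't' vs 'v'.

inter


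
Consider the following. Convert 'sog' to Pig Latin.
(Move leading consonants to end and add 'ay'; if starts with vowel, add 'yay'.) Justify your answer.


'sog': move consonant cluster 's' to end and add 'ay': 'ogsay'.

ogsay


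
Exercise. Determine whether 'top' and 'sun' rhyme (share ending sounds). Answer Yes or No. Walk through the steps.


Rime (stressed vowel + following sounds) of 'top': -op = /ɒp/
Rime of 'sun': -un = /ʌn/
/ɒp/ and /ʌn/ are different ending sounds, so the words do not rhyme.

No


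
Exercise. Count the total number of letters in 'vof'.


Spell out 'vof' and number each letter: v(1), o(2), f(3). Total: 3 letters.

3


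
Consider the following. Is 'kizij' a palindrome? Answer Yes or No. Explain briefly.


Forward: 'kizij'
Reversed: 'jizik'
They differ.

No


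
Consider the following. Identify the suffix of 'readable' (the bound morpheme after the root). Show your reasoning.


The word 'readable' = 'read' (root) + '-able' (suffix). The suffix is '-able'.

able


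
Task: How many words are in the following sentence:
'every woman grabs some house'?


Split into words: every | woman | grabs | some | house = 5 words.

5


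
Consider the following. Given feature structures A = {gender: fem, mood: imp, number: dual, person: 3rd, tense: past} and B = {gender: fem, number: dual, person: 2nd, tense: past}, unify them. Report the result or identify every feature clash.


Compare features:
gender: A=fem vs B=fem -> unified: fem
mood: A=imp vs B=_ -> unified: imp
number: A=dual vs B=dual -> unified: dual
person: A=3rd vs B=2nd -> CLASH
tense: A=past vs B=past -> unified: past
Clash detected on feature 'person' (3rd vs 2nd); unification fails.

CLASH on 'person' (3rd vs 2nd)


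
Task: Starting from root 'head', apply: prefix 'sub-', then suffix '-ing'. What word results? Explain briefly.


Step 1: Add prefix 'sub-' to 'head' = 'subhead'
Step 2: Add suffix '-ing' to 'subhead' = 'subheading'

subheading


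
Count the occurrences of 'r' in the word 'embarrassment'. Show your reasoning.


Letter 'r' in 'embarrassment': found at position(s) 5, 6 = 2 occurrence(s).

2


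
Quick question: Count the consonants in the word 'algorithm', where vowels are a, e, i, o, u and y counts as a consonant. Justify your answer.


Consonants in 'algorithm': l, g, r, t, h, m = 6 consonants.

6


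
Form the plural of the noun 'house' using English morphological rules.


Apply rule: Add -s. 'house' becomes 'houses'.

houses


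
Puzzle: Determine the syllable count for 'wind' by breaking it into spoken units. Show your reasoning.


Break 'wind' into syllables: wind -> wind = 1 syllable

1 syllable


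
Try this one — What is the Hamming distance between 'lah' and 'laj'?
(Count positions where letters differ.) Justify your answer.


Alignment:
Position 1: 'l' vs 'l' = match
Position 2: 'a' vs 'a' = match
Position 3: 'h' vs 'j' = DIFFER
Total differences: 1

1


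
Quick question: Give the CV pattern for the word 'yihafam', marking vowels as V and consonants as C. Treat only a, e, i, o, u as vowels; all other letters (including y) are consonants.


Letter mapping: y = C, i = V, h = C, a = V, f = C, a = V, m = C.

CVCVCVC


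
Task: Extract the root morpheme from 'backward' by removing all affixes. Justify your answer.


Remove suffix '-ward' from 'backward' to get root 'back'.

back


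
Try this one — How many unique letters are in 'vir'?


Unique letters in 'vir': {i, r, v} = 3 distinct letters.

3


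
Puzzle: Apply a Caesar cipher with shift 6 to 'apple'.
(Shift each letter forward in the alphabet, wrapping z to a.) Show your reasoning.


Shift each letter by 6: a -> g, p -> v, p -> v, l -> r, e -> k. Result: 'gvvrk'.

gvvrk


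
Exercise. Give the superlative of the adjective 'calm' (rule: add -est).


Apply superlative formation (add -est): 'calm' -> 'calmest'.

calmest


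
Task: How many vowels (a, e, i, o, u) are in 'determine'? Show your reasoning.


Vowels in 'determine': e, e, i, e = 4 vowels.

4


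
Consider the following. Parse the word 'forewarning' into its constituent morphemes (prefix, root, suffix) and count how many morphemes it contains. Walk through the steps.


Step 1: Identify prefix: 'fore' (meaning: before/front)
Step 2: Identify root: 'warn'
Step 3: Identify suffix(es): 'ing'
Decomposition: fore- (prefix: before/front) + warn (root) + -ing (suffix: ongoing action)
Total morphemes: 3

3 morphemes (fore- (prefix: before/front) + warn (root) + -ing (suffix: ongoing action))


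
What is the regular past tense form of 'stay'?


Apply rule: Add -ed. 'stay' becomes 'stayed'.

stayed


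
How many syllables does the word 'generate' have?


Break 'generate' into syllables: gen-er-ate -> gen | er | ate = 3 syllables

3 syllables


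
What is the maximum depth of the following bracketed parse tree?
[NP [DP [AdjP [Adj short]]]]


Count bracket nesting levels:
'[' at pos 0: depth = 1
'[' at pos 4: depth = 2
'[' at pos 8: depth = 3
'[' at pos 14: depth = 4
Maximum depth reached: 4

4


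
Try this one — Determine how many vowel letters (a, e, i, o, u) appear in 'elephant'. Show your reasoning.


Vowels in 'elephant': e, e, a = 3 vowels.

3


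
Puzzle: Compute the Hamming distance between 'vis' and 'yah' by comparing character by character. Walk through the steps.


Alignment:
Position 1: 'v' vs 'y' = DIFFER
Position 2: 'i' vs 'a' = DIFFER
Position 3: 's' vs 'h' = DIFFER
Total differences: 3

3


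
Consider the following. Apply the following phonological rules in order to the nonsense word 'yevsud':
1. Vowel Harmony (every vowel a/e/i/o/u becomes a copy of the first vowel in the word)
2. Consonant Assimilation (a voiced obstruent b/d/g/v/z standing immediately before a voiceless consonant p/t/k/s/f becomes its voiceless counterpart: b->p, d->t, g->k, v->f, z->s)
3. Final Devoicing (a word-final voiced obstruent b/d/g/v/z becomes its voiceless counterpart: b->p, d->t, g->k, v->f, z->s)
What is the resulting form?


Starting form: 'yevsud'
Rule 1: Vowel Harmony: all vowels become 'e' (matching first vowel). 'yevsud' -> 'yevsed'
Rule 2: Consonant Assimilation: voiced obstruent before voiceless consonant becomes voiceless ('vs' -> 'fs'). 'yevsed' -> 'yefsed'
Rule 3: Final Devoicing: word-final voiced obstruent 'd' becomes voiceless 't'. 'yefsed' -> 'yefset'
Final form: 'yefset'

yefset


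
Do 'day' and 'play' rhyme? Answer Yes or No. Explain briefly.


Rime (stressed vowel + following sounds) of 'day': -ay = /eɪ/
Rime of 'play': -ay = /eɪ/
/eɪ/ and /eɪ/ are the same ending sound, so the words rhyme.

Yes


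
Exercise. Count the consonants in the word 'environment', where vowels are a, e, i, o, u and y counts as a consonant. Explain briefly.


Consonants in 'environment': n, v, r, n, m, n, t = 7 consonants.

7


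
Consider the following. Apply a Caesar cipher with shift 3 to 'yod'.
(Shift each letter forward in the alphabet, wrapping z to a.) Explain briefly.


Shift each letter by 3: y -> b, o -> r, d -> g. Result: 'brg'.

brg


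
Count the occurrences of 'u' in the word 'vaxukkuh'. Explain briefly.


Letter 'u' in 'vaxukkuh': found at position(s) 4, 7 = 2 occurrence(s).

2


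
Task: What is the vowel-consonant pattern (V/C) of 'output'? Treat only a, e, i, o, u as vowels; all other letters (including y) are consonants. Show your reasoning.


Letter mapping: o = V, u = V, t = C, p = C, u = V, t = C.

VVCCVC


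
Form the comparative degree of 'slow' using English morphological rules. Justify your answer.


Apply comparative formation (add -er): 'slow' -> 'slower'.

slower


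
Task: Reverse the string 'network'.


Reverse 'network' character by character: 'krowten'.

krowten


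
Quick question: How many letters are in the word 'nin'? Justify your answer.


Spell out 'nin' and number each letter: n(1), i(2), n(3). Total: 3 letters.

3


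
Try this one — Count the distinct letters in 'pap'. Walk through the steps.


Unique letters in 'pap': {a, p} = 2 distinct letters.

2


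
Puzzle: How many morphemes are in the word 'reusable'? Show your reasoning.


Decomposition: re- (prefix) + use (root) + -able (suffix) = 3 morpheme(s)

3 morphemes


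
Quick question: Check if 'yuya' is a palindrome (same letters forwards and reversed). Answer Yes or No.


Forward: 'yuya'
Reversed: 'ayuy'
They differ.

No


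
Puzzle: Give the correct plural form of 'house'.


Apply rule: Add -s. 'house' becomes 'houses'.

houses


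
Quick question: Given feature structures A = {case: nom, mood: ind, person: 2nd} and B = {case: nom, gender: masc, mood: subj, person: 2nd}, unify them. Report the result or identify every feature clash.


Compare features:
case: A=nom vs B=nom -> unified: nom
gender: A=_ vs B=masc -> unified: masc
mood: A=ind vs B=subj -> CLASH
person: A=2nd vs B=2nd -> unified: 2nd
Clash detected on feature 'mood' (ind vs subj); unification fails.

CLASH on 'mood' (ind vs subj)


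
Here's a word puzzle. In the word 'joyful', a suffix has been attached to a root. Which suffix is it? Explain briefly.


The word 'joyful' = 'joy' (root) + '-ful' (suffix). The suffix is '-ful'.

ful


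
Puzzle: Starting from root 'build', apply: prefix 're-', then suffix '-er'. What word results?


Step 1: Add prefix 're-' to 'build' = 'rebuild'
Step 2: Add suffix '-er' to 'rebuild' = 'rebuilder'

rebuilder


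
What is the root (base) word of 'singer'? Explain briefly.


Remove suffix '-er' from 'singer' to get root 'sing'.

sing


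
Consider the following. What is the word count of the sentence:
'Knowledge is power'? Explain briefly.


Split into words: Knowledge | is | power = 3 words.

3


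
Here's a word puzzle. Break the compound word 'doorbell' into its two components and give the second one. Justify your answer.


Split 'doorbell' into 'door' + 'bell'. The second part is 'bell'.

bell


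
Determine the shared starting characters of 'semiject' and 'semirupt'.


Compare from the start: 4 characters match: 'semi'. Mismatch at position 5: 'j' vs 'r'.

semi


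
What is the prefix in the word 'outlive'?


The word 'outlive' = 'out' (prefix) + 'live' (root). The prefix is 'out'.

out


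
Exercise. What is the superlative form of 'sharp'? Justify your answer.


Apply superlative formation (add -est): 'sharp' -> 'sharpest'.

sharpest


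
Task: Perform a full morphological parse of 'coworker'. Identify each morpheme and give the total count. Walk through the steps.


Step 1: Identify prefix: 'co' (meaning: together)
Step 2: Identify root: 'work'
Step 3: Identify suffix(es): 'er'
Decomposition: co- (prefix: together) + work (root) + -er (suffix: one who)
Total morphemes: 3

3 morphemes (co- (prefix: together) + work (root) + -er (suffix: one who))


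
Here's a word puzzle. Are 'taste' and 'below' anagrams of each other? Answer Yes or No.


Sorted letters of 'taste': 'aestt'
Sorted letters of 'below': 'below'
They do not match.

No


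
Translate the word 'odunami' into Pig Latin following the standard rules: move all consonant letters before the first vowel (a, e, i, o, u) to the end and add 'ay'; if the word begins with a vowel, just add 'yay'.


'odunami' starts with a vowel, so add 'yay': 'odunamiyay'.

odunamiyay


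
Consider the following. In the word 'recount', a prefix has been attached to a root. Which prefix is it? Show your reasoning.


The word 'recount' = 're' (prefix) + 'count' (root). The prefix is 're'.

re


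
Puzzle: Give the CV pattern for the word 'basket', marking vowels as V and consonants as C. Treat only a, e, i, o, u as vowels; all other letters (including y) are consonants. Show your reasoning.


Letter mapping: b = C, a = V, s = C, k = C, e = V, t = C.

CVCCVC


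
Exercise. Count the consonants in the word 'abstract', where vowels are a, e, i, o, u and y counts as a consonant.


Consonants in 'abstract': b, s, t, r, c, t = 6 consonants.

6


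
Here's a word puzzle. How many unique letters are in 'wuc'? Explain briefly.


Unique letters in 'wuc': {c, u, w} = 3 distinct letters.

3


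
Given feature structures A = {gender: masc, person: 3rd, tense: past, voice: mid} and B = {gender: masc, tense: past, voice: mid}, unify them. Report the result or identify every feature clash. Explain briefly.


Compare features:
gender: A=masc vs B=masc -> unified: masc
person: A=3rd vs B=_ -> unified: 3rd
tense: A=past vs B=past -> unified: past
voice: A=mid vs B=mid -> unified: mid
No clashes found.

Unified: {gender: masc, person: 3rd, tense: past, voice: mid}


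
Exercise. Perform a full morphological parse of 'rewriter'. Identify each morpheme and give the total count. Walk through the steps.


Step 1: Identify prefix: 're' (meaning: again)
Step 2: Identify root: 'write'
Step 3: Identify suffix(es): 'er'
Decomposition: re- (prefix: again) + write (root) + -er (suffix: one who)
Total morphemes: 3

3 morphemes (re- (prefix: again) + write (root) + -er (suffix: one who))


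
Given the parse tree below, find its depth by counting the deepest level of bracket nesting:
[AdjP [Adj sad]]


Count bracket nesting levels:
'[' at pos 0: depth = 1
'[' at pos 6: depth = 2
Maximum depth reached: 2

2


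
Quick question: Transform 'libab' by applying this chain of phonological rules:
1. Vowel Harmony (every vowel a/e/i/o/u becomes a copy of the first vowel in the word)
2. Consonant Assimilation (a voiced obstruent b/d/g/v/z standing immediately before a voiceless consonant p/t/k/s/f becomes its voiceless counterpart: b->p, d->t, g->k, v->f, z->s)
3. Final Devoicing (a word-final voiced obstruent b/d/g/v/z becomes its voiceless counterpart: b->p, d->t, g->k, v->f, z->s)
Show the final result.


Starting form: 'libab'
Rule 1: Vowel Harmony: all vowels become 'i' (matching first vowel). 'libab' -> 'libib'
Rule 2: Consonant Assimilation: no voiced obstruent (b/d/g/v/z) stands immediately before a voiceless consonant (p/t/k/s/f). No change.
Rule 3: Final Devoicing: word-final voiced obstruent 'b' becomes voiceless 'p'. 'libib' -> 'libip'
Final form: 'libip'

libip


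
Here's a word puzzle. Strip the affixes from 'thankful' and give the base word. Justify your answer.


Remove suffix '-ful' from 'thankful' to get root 'thank'.

thank


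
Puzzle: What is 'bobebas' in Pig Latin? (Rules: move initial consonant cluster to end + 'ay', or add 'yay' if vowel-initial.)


'bobebas': move consonant cluster 'b' to end and add 'ay': 'obebasbay'.

obebasbay


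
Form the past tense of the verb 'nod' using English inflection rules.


Apply rule: Double final consonant and add -ed. 'nod' becomes 'nodded'.

nodded


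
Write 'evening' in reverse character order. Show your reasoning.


Reverse 'evening' character by character: 'gnineve'.

gnineve


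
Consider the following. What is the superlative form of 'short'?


Apply superlative formation (add -est): 'short' -> 'shortest'.

shortest


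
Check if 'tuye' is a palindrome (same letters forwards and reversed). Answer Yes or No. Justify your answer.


Forward: 'tuye'
Reversed: 'eyut'
They differ.

No


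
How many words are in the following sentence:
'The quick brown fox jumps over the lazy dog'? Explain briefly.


Split into words: The | quick | brown | fox | jumps | over | the | lazy | dog = 9 words.

9


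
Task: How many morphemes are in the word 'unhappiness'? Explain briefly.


Decomposition: un- (prefix) + happy (root) + -ness (suffix) = 3 morpheme(s)

3 morphemes


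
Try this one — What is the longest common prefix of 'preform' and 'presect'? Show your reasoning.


Compare from the start: 3 characters match: 'pre'. Mismatch at position 4: 'f' vs 's'.

pre


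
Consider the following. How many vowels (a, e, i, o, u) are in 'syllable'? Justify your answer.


Vowels in 'syllable': a, e = 2 vowels.

2


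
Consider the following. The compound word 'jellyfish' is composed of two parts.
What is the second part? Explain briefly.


Split 'jellyfish' into 'jelly' + 'fish'. The second part is 'fish'.

fish


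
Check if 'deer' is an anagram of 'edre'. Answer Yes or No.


Sorted letters of 'deer': 'deer'
Sorted letters of 'edre': 'deer'
They match.

Yes


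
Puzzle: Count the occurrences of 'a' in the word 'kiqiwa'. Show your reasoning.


Letter 'a' in 'kiqiwa': found at position(s) 6 = 1 occurrence(s).

1


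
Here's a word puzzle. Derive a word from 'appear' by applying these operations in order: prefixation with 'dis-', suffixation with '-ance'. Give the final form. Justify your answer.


Step 1: Add prefix 'dis-' to 'appear' = 'disappear'
Step 2: Add suffix '-ance' to 'disappear' = 'disappearance'

disappearance


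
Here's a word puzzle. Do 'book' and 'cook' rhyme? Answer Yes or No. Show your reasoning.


Rime (stressed vowel + following sounds) of 'book': -ook = /ʊk/
Rime of 'cook': -ook = /ʊk/
/ʊk/ and /ʊk/ are the same ending sound, so the words rhyme.

Yes


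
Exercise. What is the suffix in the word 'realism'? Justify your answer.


The word 'realism' = 'real' (root) + '-ism' (suffix). The suffix is '-ism'.

ism


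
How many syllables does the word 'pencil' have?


Break 'pencil' into syllables: pen-cil -> pen | cil = 2 syllables

2 syllables


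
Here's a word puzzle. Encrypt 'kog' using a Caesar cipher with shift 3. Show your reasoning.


Shift each letter by 3: k -> n, o -> r, g -> j. Result: 'nrj'.

nrj


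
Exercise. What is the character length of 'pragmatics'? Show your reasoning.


Spell out 'pragmatics' and number each letter: p(1), r(2), a(3), g(4), m(5), a(6), t(7), i(8), c(9), s(10). Total: 10 letters.

10


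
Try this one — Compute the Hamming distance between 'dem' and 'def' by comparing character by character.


Alignment:
Position 1: 'd' vs 'd' = match
Position 2: 'e' vs 'e' = match
Position 3: 'm' vs 'f' = DIFFER
Total differences: 1

1


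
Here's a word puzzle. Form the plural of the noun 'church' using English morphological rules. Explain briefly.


Apply rule: Add -es (sibilant/fricative ending). 'church' becomes 'churches'.

churches
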